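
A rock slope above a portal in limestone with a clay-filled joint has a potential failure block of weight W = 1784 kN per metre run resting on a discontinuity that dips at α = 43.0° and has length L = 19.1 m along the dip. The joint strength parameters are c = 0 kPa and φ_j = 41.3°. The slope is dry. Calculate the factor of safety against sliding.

FS = 0.94

Resolving the block weight along and normal to the plane and applying the Mohr–Coulomb strength on the joint:
N' = W cosα = 1784·cos43.0° = 1304.7 kN/m
Driving force T = W sinα = 1784·sin43.0° = 1216.7 kN/m
Resisting force R = c·L + N'·tanφ_j = 0·19.1 + 1304.7·tan41.3° = 0.0 + 1146.2 = 1146.2 kN/m
FS = R / T = 1146.2 / 1216.7 = 0.942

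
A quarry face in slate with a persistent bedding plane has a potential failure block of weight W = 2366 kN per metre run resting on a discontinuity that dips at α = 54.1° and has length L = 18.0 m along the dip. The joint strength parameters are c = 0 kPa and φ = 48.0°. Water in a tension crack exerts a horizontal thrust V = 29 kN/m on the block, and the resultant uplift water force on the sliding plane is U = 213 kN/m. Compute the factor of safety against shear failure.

Resolving the block weight along and normal to the plane and applying the Mohr–Coulomb strength on the joint:
N' = W cosα − U − V sinα = 2366·cos54.1° − 213 − 29·sin54.1° = 1150.9 kN/m
Driving force T = W sinα + V cosα = 2366·sin54.1° + 29·cos54.1° = 1933.6 kN/m
Resisting force R = c·L + N'·tanφ = 0·18.0 + 1150.9·tan48.0° = 0.0 + 1278.2 = 1278.2 kN/m
FS = R / T = 1278.2 / 1933.6 = 0.661

FS = 0.66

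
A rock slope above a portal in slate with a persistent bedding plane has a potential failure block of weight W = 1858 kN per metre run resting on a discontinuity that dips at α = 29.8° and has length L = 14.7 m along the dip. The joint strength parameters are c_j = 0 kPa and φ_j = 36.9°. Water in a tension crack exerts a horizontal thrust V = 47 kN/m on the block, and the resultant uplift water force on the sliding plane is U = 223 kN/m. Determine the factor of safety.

FS = 1.06

Resolving the block weight along and normal to the plane and applying the Mohr–Coulomb strength on the joint:
N' = W cosα − U − V sinα = 1858·cos29.8° − 223 − 47·sin29.8° = 1366.0 kN/m
Driving force T = W sinα + V cosα = 1858·sin29.8° + 47·cos29.8° = 964.2 kN/m
Resisting force R = c_j·L + N'·tanφ_j = 0·14.7 + 1366.0·tan36.9° = 0.0 + 1025.6 = 1025.6 kN/m
FS = R / T = 1025.6 / 964.2 = 1.064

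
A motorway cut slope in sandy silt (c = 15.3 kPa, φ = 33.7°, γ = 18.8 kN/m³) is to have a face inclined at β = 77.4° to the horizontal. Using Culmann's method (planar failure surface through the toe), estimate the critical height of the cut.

Culmann's analysis gives the critical failure plane at α_cr = (β + φ)/2 = (77.4 + 33.7)/2 = 55.6°, and the critical height
H_c = (4c/γ) · sinβ cosφ / [1 − cos(β − φ)]
    = (4·15.3/18.8) · sin77.4°·cos33.7° / [1 − cos(43.7°)]
    = 3.255 · 0.9759·0.8320 / [1 − 0.7230]
    = 3.255 · 0.8119 / 0.2770
    = 9.54 m

H_c = 9.54 m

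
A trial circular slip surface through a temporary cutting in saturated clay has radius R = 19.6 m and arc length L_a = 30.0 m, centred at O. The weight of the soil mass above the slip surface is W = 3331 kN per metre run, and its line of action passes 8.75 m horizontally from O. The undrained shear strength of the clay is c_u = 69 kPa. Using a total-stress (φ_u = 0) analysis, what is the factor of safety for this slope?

FS = 1.39

Taking moments about the centre O, the resisting moment is provided by the undrained shear strength acting along the arc:
M_R = c_u·L_a·R = 69·30.00·19.6 = 40572.0 kN·m/m
M_D = W·d = 3331·8.75 = 29146.2 kN·m/m
FS = M_R / M_D = 40572.0 / 29146.2 = 1.392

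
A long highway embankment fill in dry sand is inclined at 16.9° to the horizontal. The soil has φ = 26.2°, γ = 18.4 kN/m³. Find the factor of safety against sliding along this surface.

FS = 1.62

For a dry cohesionless infinite slope the factor of safety is FS = tanφ / tanβ.
FS = tan26.2° / tan16.9° = 0.4921 / 0.3038 = 1.620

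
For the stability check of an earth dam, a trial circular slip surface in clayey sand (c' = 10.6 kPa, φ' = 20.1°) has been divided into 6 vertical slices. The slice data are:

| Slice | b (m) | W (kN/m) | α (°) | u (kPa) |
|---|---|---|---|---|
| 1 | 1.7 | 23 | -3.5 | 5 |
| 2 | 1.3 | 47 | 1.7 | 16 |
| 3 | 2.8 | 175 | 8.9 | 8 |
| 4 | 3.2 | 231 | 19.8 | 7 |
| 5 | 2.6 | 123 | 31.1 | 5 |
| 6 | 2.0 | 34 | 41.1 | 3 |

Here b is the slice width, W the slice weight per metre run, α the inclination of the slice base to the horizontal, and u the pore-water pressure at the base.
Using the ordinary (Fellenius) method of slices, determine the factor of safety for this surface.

FS = 1.77

Ordinary method of slices: FS = Σ[c'·Δl_i + (W_i cosα_i − u_i·Δl_i)·tanφ'] / Σ W_i sinα_i, with Δl_i = b_i / cosα_i.
Slice 1: Δl = 1.7/cos(-3.5°) = 1.703 m; N'_1 = 23·cos(-3.5°) − 5·1.703 = 14.4; c'Δl = 18.05; W sinα = -1.4
Slice 2: Δl = 1.3/cos1.7° = 1.301 m; N'_2 = 47·cos1.7° − 16·1.301 = 26.2; c'Δl = 13.79; W sinα = 1.4
Slice 3: Δl = 2.8/cos8.9° = 2.834 m; N'_3 = 175·cos8.9° − 8·2.834 = 150.2; c'Δl = 30.04; W sinα = 27.1
Slice 4: Δl = 3.2/cos19.8° = 3.401 m; N'_4 = 231·cos19.8° − 7·3.401 = 193.5; c'Δl = 36.05; W sinα = 78.2
Slice 5: Δl = 2.6/cos31.1° = 3.036 m; N'_5 = 123·cos31.1° − 5·3.036 = 90.1; c'Δl = 32.19; W sinα = 63.5
Slice 6: Δl = 2.0/cos41.1° = 2.654 m; N'_6 = 34·cos41.1° − 3·2.654 = 17.7; c'Δl = 28.13; W sinα = 22.4
Σc'Δl = 158.3 kN/m; ΣN' = 492.2 kN/m; ΣW sinα = 191.2 kN/m
Resisting = 158.3 + 492.2·tan20.1° = 158.3 + 180.1 = 338.4 kN/m
FS = 338.4 / 191.2 = 1.770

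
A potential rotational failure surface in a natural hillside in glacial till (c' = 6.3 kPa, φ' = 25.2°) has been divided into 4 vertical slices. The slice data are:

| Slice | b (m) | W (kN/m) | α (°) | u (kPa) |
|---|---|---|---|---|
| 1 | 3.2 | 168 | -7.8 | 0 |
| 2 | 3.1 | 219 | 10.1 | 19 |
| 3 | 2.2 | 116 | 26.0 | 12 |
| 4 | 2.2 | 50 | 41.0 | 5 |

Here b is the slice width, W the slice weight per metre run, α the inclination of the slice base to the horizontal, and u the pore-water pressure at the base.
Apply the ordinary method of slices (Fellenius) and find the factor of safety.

Ordinary method of slices: FS = Σ[c'·Δl_i + (W_i cosα_i − u_i·Δl_i)·tanφ'] / Σ W_i sinα_i, with Δl_i = b_i / cosα_i.
Slice 1: Δl = 3.2/cos(-7.8°) = 3.230 m; N'_1 = 168·cos(-7.8°) − 0·3.230 = 166.4; c'Δl = 20.35; W sinα = -22.8
Slice 2: Δl = 3.1/cos10.1° = 3.149 m; N'_2 = 219·cos10.1° − 19·3.149 = 155.8; c'Δl = 19.84; W sinα = 38.4
Slice 3: Δl = 2.2/cos26.0° = 2.448 m; N'_3 = 116·cos26.0° − 12·2.448 = 74.9; c'Δl = 15.42; W sinα = 50.9
Slice 4: Δl = 2.2/cos41.0° = 2.915 m; N'_4 = 50·cos41.0° − 5·2.915 = 23.2; c'Δl = 18.36; W sinα = 32.8
Σc'Δl = 74.0 kN/m; ΣN' = 420.3 kN/m; ΣW sinα = 99.3 kN/m
Resisting = 74.0 + 420.3·tan25.2° = 74.0 + 197.8 = 271.7 kN/m
FS = 271.7 / 99.3 = 2.738

FS = 2.74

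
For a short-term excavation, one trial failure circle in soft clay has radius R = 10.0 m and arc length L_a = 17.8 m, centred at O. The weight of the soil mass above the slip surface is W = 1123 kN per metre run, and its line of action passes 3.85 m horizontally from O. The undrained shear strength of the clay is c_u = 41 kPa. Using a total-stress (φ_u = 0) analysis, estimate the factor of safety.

Taking moments about the centre O, the resisting moment is provided by the undrained shear strength acting along the arc:
M_R = c_u·L_a·R = 41·17.80·10.0 = 7298.0 kN·m/m
M_D = W·d = 1123·3.85 = 4323.6 kN·m/m
FS = M_R / M_D = 7298.0 / 4323.6 = 1.688

FS = 1.69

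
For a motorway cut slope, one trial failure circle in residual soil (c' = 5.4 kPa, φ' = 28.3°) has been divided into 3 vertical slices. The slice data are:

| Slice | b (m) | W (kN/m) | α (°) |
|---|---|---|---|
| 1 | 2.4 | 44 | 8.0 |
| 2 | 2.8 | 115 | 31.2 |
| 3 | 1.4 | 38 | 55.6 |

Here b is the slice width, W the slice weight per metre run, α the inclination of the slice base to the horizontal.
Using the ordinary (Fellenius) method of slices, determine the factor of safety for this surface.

FS = 1.36

Ordinary method of slices: FS = Σ[c'·Δl_i + (W_i cosα_i)·tanφ'] / Σ W_i sinα_i, with Δl_i = b_i / cosα_i.
Slice 1: Δl = 2.4/cos8.0° = 2.424 m; N'_1 = 44·cos8.0° = 43.6; c'Δl = 13.09; W sinα = 6.1
Slice 2: Δl = 2.8/cos31.2° = 3.273 m; N'_2 = 115·cos31.2° = 98.4; c'Δl = 17.68; W sinα = 59.6
Slice 3: Δl = 1.4/cos55.6° = 2.478 m; N'_3 = 38·cos55.6° = 21.5; c'Δl = 13.38; W sinα = 31.4
Σc'Δl = 44.1 kN/m; ΣN' = 163.4 kN/m; ΣW sinα = 97.1 kN/m
Resisting = 44.1 + 163.4·tan28.3° = 44.1 + 88.0 = 132.1 kN/m
FS = 132.1 / 97.1 = 1.361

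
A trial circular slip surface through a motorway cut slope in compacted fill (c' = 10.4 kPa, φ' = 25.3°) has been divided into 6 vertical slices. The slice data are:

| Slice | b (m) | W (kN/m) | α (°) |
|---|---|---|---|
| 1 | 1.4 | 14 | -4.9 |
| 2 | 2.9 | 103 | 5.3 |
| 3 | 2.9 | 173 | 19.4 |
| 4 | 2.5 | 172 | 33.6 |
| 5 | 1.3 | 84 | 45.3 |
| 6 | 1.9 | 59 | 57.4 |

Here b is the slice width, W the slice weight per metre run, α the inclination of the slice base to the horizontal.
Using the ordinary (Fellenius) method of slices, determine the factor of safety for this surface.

Ordinary method of slices: FS = Σ[c'·Δl_i + (W_i cosα_i)·tanφ'] / Σ W_i sinα_i, with Δl_i = b_i / cosα_i.
Slice 1: Δl = 1.4/cos(-4.9°) = 1.405 m; N'_1 = 14·cos(-4.9°) = 13.9; c'Δl = 14.61; W sinα = -1.2
Slice 2: Δl = 2.9/cos5.3° = 2.912 m; N'_2 = 103·cos5.3° = 102.6; c'Δl = 30.29; W sinα = 9.5
Slice 3: Δl = 2.9/cos19.4° = 3.075 m; N'_3 = 173·cos19.4° = 163.2; c'Δl = 31.98; W sinα = 57.5
Slice 4: Δl = 2.5/cos33.6° = 3.001 m; N'_4 = 172·cos33.6° = 143.3; c'Δl = 31.22; W sinα = 95.2
Slice 5: Δl = 1.3/cos45.3° = 1.848 m; N'_5 = 84·cos45.3° = 59.1; c'Δl = 19.22; W sinα = 59.7
Slice 6: Δl = 1.9/cos57.4° = 3.527 m; N'_6 = 59·cos57.4° = 31.8; c'Δl = 36.68; W sinα = 49.7
Σc'Δl = 164.0 kN/m; ΣN' = 513.8 kN/m; ΣW sinα = 270.4 kN/m
Resisting = 164.0 + 513.8·tan25.3° = 164.0 + 242.9 = 406.9 kN/m
FS = 406.9 / 270.4 = 1.505

FS = 1.50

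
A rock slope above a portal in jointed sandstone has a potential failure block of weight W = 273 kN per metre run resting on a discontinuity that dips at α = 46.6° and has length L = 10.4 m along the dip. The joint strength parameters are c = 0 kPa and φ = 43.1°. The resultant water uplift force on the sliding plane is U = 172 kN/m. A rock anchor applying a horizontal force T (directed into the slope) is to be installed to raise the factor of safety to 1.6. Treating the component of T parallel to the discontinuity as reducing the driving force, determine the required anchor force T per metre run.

Resolving forces along and normal to the sliding plane, with the horizontal anchor force T adding T·sinα to the effective normal force and T·cosα acting up the plane against the driving force:
FS = [cL + (W cosα − U + T sinα) tanφ] / [W sinα − T cosα]
Without the anchor: N' = 15.6 kN/m, driving T_d = 198.4 kN/m, resisting R = 0·10.4 + 15.6·tan43.1° = 14.6 kN/m, FS = 0.07.
Setting FS = 1.6 and solving for T:
1.6·(198.4 − T cos46.6°) = 14.6 + T sin46.6°·tan43.1°
T·(sin46.6°·tan43.1° + 1.6·cos46.6°) = 1.6·198.4 − 14.6
T·(0.7266·0.9358 + 1.6·0.6871) = 317.4 − 14.6 = 302.8
T·1.7793 = 302.8
T = 170.2 kN/m

T = 170 kN/m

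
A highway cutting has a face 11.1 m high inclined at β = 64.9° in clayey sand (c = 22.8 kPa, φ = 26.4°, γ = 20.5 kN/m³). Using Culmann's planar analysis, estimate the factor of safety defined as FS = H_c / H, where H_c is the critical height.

FS = 1.50

H_c = (4c/γ) · sinβ cosφ / [1 − cos(β − φ)]
    = (4·22.8/20.5) · sin64.9°·cos26.4° / [1 − cos38.5°]
    = 4.449 · 0.8111 / 0.2174 = 16.60 m
FS = H_c / H = 16.60 / 11.1 = 1.495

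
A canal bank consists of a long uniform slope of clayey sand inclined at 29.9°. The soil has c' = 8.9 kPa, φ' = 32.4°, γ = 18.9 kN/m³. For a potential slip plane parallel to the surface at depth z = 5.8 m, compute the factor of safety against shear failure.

For an infinite slope with a slip plane parallel to the surface (no pore pressure): FS = [c' + γz cos²β tanφ'] / [γz sinβ cosβ].
γz = 18.9·5.8 = 109.62 kN/m²
Numerator = 8.9 + 109.62·cos²29.9°·tan32.4° = 8.9 + 109.62·0.7515·0.6346 = 61.180 kPa
Denominator = 109.62·sin29.9°·cos29.9° = 109.62·0.4985·0.8669 = 47.371 kPa
FS = 61.180 / 47.371 = 1.292

FS = 1.29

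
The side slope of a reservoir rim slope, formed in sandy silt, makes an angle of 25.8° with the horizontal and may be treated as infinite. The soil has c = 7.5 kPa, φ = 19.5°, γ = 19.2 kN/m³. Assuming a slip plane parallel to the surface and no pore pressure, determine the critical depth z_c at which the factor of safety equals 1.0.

z_c = 3.73 m

Setting FS = 1.00 in FS = [c + γz cos²β tanφ] / [γz sinβ cosβ] and solving for z:
z = c / [γ cosβ (FS·sinβ − cosβ·tanφ)]
  = 7.5 / [19.2·cos25.8°·(1.00·sin25.8° − cos25.8°·tan19.5°)]
  = 7.5 / [19.2·0.9003·(1.00·0.4352 − 0.9003·0.3541)]
  = 7.5 / 2.0123 = 3.727 m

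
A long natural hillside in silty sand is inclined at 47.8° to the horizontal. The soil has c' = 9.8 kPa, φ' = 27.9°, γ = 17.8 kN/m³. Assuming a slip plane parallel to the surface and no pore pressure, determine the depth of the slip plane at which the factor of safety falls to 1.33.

Setting FS = 1.33 in FS = [c' + γz cos²β tanφ'] / [γz sinβ cosβ] and solving for z:
z = c' / [γ cosβ (FS·sinβ − cosβ·tanφ')]
  = 9.8 / [17.8·cos47.8°·(1.33·sin47.8° − cos47.8°·tan27.9°)]
  = 9.8 / [17.8·0.6717·(1.33·0.7408 − 0.6717·0.5295)]
  = 9.8 / 7.5280 = 1.302 m

z = 1.30 m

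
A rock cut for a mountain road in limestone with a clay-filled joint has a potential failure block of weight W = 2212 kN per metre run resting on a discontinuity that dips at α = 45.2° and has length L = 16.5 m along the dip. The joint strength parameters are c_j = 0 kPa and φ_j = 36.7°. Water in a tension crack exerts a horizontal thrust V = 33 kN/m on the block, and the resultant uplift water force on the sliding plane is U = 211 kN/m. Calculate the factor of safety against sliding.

FS = 0.62

Resolving the block weight along and normal to the plane and applying the Mohr–Coulomb strength on the joint:
N' = W cosα − U − V sinα = 2212·cos45.2° − 211 − 33·sin45.2° = 1324.2 kN/m
Driving force T = W sinα + V cosα = 2212·sin45.2° + 33·cos45.2° = 1592.8 kN/m
Resisting force R = c_j·L + N'·tanφ_j = 0·16.5 + 1324.2·tan36.7° = 0.0 + 987.1 = 987.1 kN/m
FS = R / T = 987.1 / 1592.8 = 0.620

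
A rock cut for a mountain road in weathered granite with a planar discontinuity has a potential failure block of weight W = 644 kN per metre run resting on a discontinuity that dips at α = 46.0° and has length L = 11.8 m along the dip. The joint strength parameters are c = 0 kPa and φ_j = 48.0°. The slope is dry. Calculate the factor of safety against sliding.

Resolving the block weight along and normal to the plane and applying the Mohr–Coulomb strength on the joint:
N' = W cosα = 644·cos46.0° = 447.4 kN/m
Driving force T = W sinα = 644·sin46.0° = 463.3 kN/m
Resisting force R = c·L + N'·tanφ_j = 0·11.8 + 447.4·tan48.0° = 0.0 + 496.8 = 496.8 kN/m
FS = R / T = 496.8 / 463.3 = 1.073

FS = 1.07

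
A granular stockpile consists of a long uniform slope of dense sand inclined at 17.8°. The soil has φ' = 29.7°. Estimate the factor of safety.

For a dry cohesionless infinite slope the factor of safety is FS = tanφ' / tanβ.
FS = tan29.7° / tan17.8° = 0.5704 / 0.3211 = 1.777

FS = 1.78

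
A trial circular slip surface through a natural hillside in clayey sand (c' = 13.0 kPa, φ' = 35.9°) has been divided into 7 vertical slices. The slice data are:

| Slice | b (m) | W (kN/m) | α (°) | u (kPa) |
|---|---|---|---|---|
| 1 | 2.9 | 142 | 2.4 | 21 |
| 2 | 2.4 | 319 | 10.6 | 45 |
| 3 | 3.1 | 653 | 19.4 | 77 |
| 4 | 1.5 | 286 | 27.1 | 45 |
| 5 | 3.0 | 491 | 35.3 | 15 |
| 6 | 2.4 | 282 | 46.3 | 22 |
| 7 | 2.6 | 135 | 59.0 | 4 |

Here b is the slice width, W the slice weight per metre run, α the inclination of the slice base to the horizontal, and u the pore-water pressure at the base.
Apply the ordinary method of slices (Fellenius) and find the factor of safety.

Ordinary method of slices: FS = Σ[c'·Δl_i + (W_i cosα_i − u_i·Δl_i)·tanφ'] / Σ W_i sinα_i, with Δl_i = b_i / cosα_i.
Slice 1: Δl = 2.9/cos2.4° = 2.903 m; N'_1 = 142·cos2.4° − 21·2.903 = 80.9; c'Δl = 37.73; W sinα = 5.9
Slice 2: Δl = 2.4/cos10.6° = 2.442 m; N'_2 = 319·cos10.6° − 45·2.442 = 203.7; c'Δl = 31.74; W sinα = 58.7
Slice 3: Δl = 3.1/cos19.4° = 3.287 m; N'_3 = 653·cos19.4° − 77·3.287 = 362.9; c'Δl = 42.73; W sinα = 216.9
Slice 4: Δl = 1.5/cos27.1° = 1.685 m; N'_4 = 286·cos27.1° − 45·1.685 = 178.8; c'Δl = 21.90; W sinα = 130.3
Slice 5: Δl = 3.0/cos35.3° = 3.676 m; N'_5 = 491·cos35.3° − 15·3.676 = 345.6; c'Δl = 47.79; W sinα = 283.7
Slice 6: Δl = 2.4/cos46.3° = 3.474 m; N'_6 = 282·cos46.3° − 22·3.474 = 118.4; c'Δl = 45.16; W sinα = 203.9
Slice 7: Δl = 2.6/cos59.0° = 5.048 m; N'_7 = 135·cos59.0° − 4·5.048 = 49.3; c'Δl = 65.63; W sinα = 115.7
Σc'Δl = 292.7 kN/m; ΣN' = 1339.6 kN/m; ΣW sinα = 1015.1 kN/m
Resisting = 292.7 + 1339.6·tan35.9° = 292.7 + 969.7 = 1262.4 kN/m
FS = 1262.4 / 1015.1 = 1.244

FS = 1.24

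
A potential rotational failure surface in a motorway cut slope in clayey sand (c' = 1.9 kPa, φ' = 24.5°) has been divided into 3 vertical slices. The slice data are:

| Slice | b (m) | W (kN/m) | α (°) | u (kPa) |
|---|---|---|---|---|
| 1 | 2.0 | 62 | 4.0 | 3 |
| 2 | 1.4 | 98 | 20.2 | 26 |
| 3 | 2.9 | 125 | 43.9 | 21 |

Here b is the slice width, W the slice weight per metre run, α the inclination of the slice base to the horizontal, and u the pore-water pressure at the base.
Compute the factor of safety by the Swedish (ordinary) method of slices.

Ordinary method of slices: FS = Σ[c'·Δl_i + (W_i cosα_i − u_i·Δl_i)·tanφ'] / Σ W_i sinα_i, with Δl_i = b_i / cosα_i.
Slice 1: Δl = 2.0/cos4.0° = 2.005 m; N'_1 = 62·cos4.0° − 3·2.005 = 55.8; c'Δl = 3.81; W sinα = 4.3
Slice 2: Δl = 1.4/cos20.2° = 1.492 m; N'_2 = 98·cos20.2° − 26·1.492 = 53.2; c'Δl = 2.83; W sinα = 33.8
Slice 3: Δl = 2.9/cos43.9° = 4.025 m; N'_3 = 125·cos43.9° − 21·4.025 = 5.6; c'Δl = 7.65; W sinα = 86.7
Σc'Δl = 14.3 kN/m; ΣN' = 114.6 kN/m; ΣW sinα = 124.8 kN/m
Resisting = 14.3 + 114.6·tan24.5° = 14.3 + 52.2 = 66.5 kN/m
FS = 66.5 / 124.8 = 0.533

FS = 0.53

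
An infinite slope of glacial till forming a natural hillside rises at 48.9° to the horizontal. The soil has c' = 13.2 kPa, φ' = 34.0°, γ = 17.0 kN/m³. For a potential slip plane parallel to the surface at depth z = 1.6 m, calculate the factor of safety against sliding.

For an infinite slope with a slip plane parallel to the surface (no pore pressure): FS = [c' + γz cos²β tanφ'] / [γz sinβ cosβ].
γz = 17.0·1.6 = 27.20 kN/m²
Numerator = 13.2 + 27.20·cos²48.9°·tan34.0° = 13.2 + 27.20·0.4321·0.6745 = 21.128 kPa
Denominator = 27.20·sin48.9°·cos48.9° = 27.20·0.7536·0.6574 = 13.474 kPa
FS = 21.128 / 13.474 = 1.568

FS = 1.57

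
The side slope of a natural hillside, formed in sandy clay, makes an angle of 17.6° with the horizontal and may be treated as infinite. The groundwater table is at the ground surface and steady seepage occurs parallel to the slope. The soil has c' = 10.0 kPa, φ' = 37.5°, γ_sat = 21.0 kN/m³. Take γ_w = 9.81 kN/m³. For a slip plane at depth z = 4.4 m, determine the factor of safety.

With seepage parallel to the slope and the water table at the surface, the effective normal stress on the slip plane uses the buoyant unit weight γ' = γ_sat − γ_w while the driving shear stress uses γ_sat:
FS = [c' + γ' z cos²β tanφ'] / [γ_sat z sinβ cosβ]
γ' = 21.0 − 9.81 = 11.19 kN/m³
Numerator = 10.0 + 11.19·4.4·cos²17.6°·tan37.5° = 10.0 + 11.19·4.4·0.9086·0.7673 = 44.326 kPa
Denominator = 21.0·4.4·sin17.6°·cos17.6° = 21.0·4.4·0.3024·0.9532 = 26.631 kPa
FS = 44.326 / 26.631 = 1.664

FS = 1.66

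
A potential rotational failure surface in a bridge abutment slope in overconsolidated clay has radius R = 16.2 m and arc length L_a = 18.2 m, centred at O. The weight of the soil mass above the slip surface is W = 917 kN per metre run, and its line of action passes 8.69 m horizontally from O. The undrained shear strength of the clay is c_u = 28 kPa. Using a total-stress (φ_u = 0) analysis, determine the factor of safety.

FS = 1.04

Taking moments about the centre O, the resisting moment is provided by the undrained shear strength acting along the arc:
M_R = c_u·L_a·R = 28·18.20·16.2 = 8255.5 kN·m/m
M_D = W·d = 917·8.69 = 7968.7 kN·m/m
FS = M_R / M_D = 8255.5 / 7968.7 = 1.036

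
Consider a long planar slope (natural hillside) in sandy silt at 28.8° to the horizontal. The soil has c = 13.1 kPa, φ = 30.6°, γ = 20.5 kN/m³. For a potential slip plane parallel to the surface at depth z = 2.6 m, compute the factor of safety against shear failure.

For an infinite slope with a slip plane parallel to the surface (no pore pressure): FS = [c + γz cos²β tanφ] / [γz sinβ cosβ].
γz = 20.5·2.6 = 53.30 kN/m²
Numerator = 13.1 + 53.30·cos²28.8°·tan30.6° = 13.1 + 53.30·0.7679·0.5914 = 37.306 kPa
Denominator = 53.30·sin28.8°·cos28.8° = 53.30·0.4818·0.8763 = 22.501 kPa
FS = 37.306 / 22.501 = 1.658

FS = 1.66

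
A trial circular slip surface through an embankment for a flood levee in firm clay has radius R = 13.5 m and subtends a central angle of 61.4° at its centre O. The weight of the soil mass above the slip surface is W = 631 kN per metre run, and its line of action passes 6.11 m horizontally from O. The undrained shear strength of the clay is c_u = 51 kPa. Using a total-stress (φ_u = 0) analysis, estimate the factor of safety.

FS = 2.58

Taking moments about the centre O, the resisting moment is provided by the undrained shear strength acting along the arc:
Arc length L_a = R·θ = 13.5·(61.4°·π/180) = 13.5·1.0716 = 14.47 m
M_R = c_u·L_a·R = 51·14.47·13.5 = 9960.6 kN·m/m
M_D = W·d = 631·6.11 = 3855.4 kN·m/m
FS = M_R / M_D = 9960.6 / 3855.4 = 2.584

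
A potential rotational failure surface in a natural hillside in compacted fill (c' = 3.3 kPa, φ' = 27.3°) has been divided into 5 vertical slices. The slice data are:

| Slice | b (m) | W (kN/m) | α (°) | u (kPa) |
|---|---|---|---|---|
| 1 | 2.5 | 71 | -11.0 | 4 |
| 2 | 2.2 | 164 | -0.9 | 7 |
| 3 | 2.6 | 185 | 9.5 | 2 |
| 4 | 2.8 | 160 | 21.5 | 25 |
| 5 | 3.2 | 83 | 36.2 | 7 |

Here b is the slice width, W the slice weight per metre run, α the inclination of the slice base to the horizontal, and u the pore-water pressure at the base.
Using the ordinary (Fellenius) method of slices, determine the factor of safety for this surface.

FS = 2.49

Ordinary method of slices: FS = Σ[c'·Δl_i + (W_i cosα_i − u_i·Δl_i)·tanφ'] / Σ W_i sinα_i, with Δl_i = b_i / cosα_i.
Slice 1: Δl = 2.5/cos(-11.0°) = 2.547 m; N'_1 = 71·cos(-11.0°) − 4·2.547 = 59.5; c'Δl = 8.40; W sinα = -13.5
Slice 2: Δl = 2.2/cos(-0.9°) = 2.200 m; N'_2 = 164·cos(-0.9°) − 7·2.200 = 148.6; c'Δl = 7.26; W sinα = -2.6
Slice 3: Δl = 2.6/cos9.5° = 2.636 m; N'_3 = 185·cos9.5° − 2·2.636 = 177.2; c'Δl = 8.70; W sinα = 30.5
Slice 4: Δl = 2.8/cos21.5° = 3.009 m; N'_4 = 160·cos21.5° − 25·3.009 = 73.6; c'Δl = 9.93; W sinα = 58.6
Slice 5: Δl = 3.2/cos36.2° = 3.965 m; N'_5 = 83·cos36.2° − 7·3.965 = 39.2; c'Δl = 13.09; W sinα = 49.0
Σc'Δl = 47.4 kN/m; ΣN' = 498.1 kN/m; ΣW sinα = 122.1 kN/m
Resisting = 47.4 + 498.1·tan27.3° = 47.4 + 257.1 = 304.5 kN/m
FS = 304.5 / 122.1 = 2.494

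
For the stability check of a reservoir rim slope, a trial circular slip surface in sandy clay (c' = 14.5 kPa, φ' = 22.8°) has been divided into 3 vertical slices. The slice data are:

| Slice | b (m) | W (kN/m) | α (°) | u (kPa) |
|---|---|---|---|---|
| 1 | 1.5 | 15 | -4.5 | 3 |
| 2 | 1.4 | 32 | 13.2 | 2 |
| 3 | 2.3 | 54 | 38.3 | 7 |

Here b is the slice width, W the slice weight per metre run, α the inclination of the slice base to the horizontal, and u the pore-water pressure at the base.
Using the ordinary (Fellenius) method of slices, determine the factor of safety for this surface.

FS = 2.79

Ordinary method of slices: FS = Σ[c'·Δl_i + (W_i cosα_i − u_i·Δl_i)·tanφ'] / Σ W_i sinα_i, with Δl_i = b_i / cosα_i.
Slice 1: Δl = 1.5/cos(-4.5°) = 1.505 m; N'_1 = 15·cos(-4.5°) − 3·1.505 = 10.4; c'Δl = 21.82; W sinα = -1.2
Slice 2: Δl = 1.4/cos13.2° = 1.438 m; N'_2 = 32·cos13.2° − 2·1.438 = 28.3; c'Δl = 20.85; W sinα = 7.3
Slice 3: Δl = 2.3/cos38.3° = 2.931 m; N'_3 = 54·cos38.3° − 7·2.931 = 21.9; c'Δl = 42.50; W sinα = 33.5
Σc'Δl = 85.2 kN/m; ΣN' = 60.6 kN/m; ΣW sinα = 39.6 kN/m
Resisting = 85.2 + 60.6·tan22.8° = 85.2 + 25.5 = 110.6 kN/m
FS = 110.6 / 39.6 = 2.794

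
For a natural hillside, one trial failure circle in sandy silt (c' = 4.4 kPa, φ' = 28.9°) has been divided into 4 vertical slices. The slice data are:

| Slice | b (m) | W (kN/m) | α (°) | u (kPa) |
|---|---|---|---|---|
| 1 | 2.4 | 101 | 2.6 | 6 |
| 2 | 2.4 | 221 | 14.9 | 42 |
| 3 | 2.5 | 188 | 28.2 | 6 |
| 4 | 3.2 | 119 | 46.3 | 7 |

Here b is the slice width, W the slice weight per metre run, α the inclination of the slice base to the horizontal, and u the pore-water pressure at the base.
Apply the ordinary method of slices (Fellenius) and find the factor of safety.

Ordinary method of slices: FS = Σ[c'·Δl_i + (W_i cosα_i − u_i·Δl_i)·tanφ'] / Σ W_i sinα_i, with Δl_i = b_i / cosα_i.
Slice 1: Δl = 2.4/cos2.6° = 2.402 m; N'_1 = 101·cos2.6° − 6·2.402 = 86.5; c'Δl = 10.57; W sinα = 4.6
Slice 2: Δl = 2.4/cos14.9° = 2.484 m; N'_2 = 221·cos14.9° − 42·2.484 = 109.3; c'Δl = 10.93; W sinα = 56.8
Slice 3: Δl = 2.5/cos28.2° = 2.837 m; N'_3 = 188·cos28.2° − 6·2.837 = 148.7; c'Δl = 12.48; W sinα = 88.8
Slice 4: Δl = 3.2/cos46.3° = 4.632 m; N'_4 = 119·cos46.3° − 7·4.632 = 49.8; c'Δl = 20.38; W sinα = 86.0
Σc'Δl = 54.4 kN/m; ΣN' = 394.2 kN/m; ΣW sinα = 236.3 kN/m
Resisting = 54.4 + 394.2·tan28.9° = 54.4 + 217.6 = 272.0 kN/m
FS = 272.0 / 236.3 = 1.151

FS = 1.15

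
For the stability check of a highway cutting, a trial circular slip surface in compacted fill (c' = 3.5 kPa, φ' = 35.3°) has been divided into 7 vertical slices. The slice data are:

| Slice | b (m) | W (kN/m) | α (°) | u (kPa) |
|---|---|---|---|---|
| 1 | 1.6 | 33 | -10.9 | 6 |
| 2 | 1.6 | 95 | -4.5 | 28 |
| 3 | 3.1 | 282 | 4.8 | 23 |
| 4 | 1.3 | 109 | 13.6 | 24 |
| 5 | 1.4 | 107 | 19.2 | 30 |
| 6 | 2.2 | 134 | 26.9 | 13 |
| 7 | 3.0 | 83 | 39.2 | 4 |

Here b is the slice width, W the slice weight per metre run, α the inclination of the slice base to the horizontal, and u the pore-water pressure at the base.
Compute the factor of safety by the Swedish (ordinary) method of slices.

FS = 2.41

Ordinary method of slices: FS = Σ[c'·Δl_i + (W_i cosα_i − u_i·Δl_i)·tanφ'] / Σ W_i sinα_i, with Δl_i = b_i / cosα_i.
Slice 1: Δl = 1.6/cos(-10.9°) = 1.629 m; N'_1 = 33·cos(-10.9°) − 6·1.629 = 22.6; c'Δl = 5.70; W sinα = -6.2
Slice 2: Δl = 1.6/cos(-4.5°) = 1.605 m; N'_2 = 95·cos(-4.5°) − 28·1.605 = 49.8; c'Δl = 5.62; W sinα = -7.5
Slice 3: Δl = 3.1/cos4.8° = 3.111 m; N'_3 = 282·cos4.8° − 23·3.111 = 209.5; c'Δl = 10.89; W sinα = 23.6
Slice 4: Δl = 1.3/cos13.6° = 1.338 m; N'_4 = 109·cos13.6° − 24·1.338 = 73.8; c'Δl = 4.68; W sinα = 25.6
Slice 5: Δl = 1.4/cos19.2° = 1.482 m; N'_5 = 107·cos19.2° − 30·1.482 = 56.6; c'Δl = 5.19; W sinα = 35.2
Slice 6: Δl = 2.2/cos26.9° = 2.467 m; N'_6 = 134·cos26.9° − 13·2.467 = 87.4; c'Δl = 8.63; W sinα = 60.6
Slice 7: Δl = 3.0/cos39.2° = 3.871 m; N'_7 = 83·cos39.2° − 4·3.871 = 48.8; c'Δl = 13.55; W sinα = 52.5
Σc'Δl = 54.3 kN/m; ΣN' = 548.5 kN/m; ΣW sinα = 183.8 kN/m
Resisting = 54.3 + 548.5·tan35.3° = 54.3 + 388.4 = 442.7 kN/m
FS = 442.7 / 183.8 = 2.408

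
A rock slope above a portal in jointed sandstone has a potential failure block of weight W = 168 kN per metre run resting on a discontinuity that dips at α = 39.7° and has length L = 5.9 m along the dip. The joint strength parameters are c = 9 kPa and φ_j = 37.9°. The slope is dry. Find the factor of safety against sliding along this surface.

Resolving the block weight along and normal to the plane and applying the Mohr–Coulomb strength on the joint:
N' = W cosα = 168·cos39.7° = 129.3 kN/m
Driving force T = W sinα = 168·sin39.7° = 107.3 kN/m
Resisting force R = c·L + N'·tanφ_j = 9·5.9 + 129.3·tan37.9° = 53.1 + 100.6 = 153.7 kN/m
FS = R / T = 153.7 / 107.3 = 1.432

FS = 1.43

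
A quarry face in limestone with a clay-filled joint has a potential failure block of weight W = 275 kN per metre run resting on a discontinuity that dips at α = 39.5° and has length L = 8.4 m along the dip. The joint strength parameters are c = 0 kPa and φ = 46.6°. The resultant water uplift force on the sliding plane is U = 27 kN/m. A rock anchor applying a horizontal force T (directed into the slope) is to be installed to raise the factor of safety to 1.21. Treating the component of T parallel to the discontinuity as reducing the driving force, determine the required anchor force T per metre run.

T = 10 kN/m

Resolving forces along and normal to the sliding plane, with the horizontal anchor force T adding T·sinα to the effective normal force and T·cosα acting up the plane against the driving force:
FS = [cL + (W cosα − U + T sinα) tanφ] / [W sinα − T cosα]
Without the anchor: N' = 185.2 kN/m, driving T_d = 174.9 kN/m, resisting R = 0·8.4 + 185.2·tan46.6° = 195.8 kN/m, FS = 1.12.
Setting FS = 1.21 and solving for T:
1.21·(174.9 − T cos39.5°) = 195.8 + T sin39.5°·tan46.6°
T·(sin39.5°·tan46.6° + 1.21·cos39.5°) = 1.21·174.9 − 195.8
T·(0.6361·1.0575 + 1.21·0.7716) = 211.7 − 195.8 = 15.8
T·1.6063 = 15.8
T = 9.8 kN/m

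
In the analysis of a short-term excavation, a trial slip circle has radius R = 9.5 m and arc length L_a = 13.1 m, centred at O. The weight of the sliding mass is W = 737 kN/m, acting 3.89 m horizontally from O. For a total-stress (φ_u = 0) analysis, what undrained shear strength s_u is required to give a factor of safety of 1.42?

s_u = 32.7 kPa

FS = s_u·L_a·R / (W·d), so s_u = FS·W·d / (L_a·R).
s_u = 1.42·737·3.89 / (13.10·9.5) = 4071.0 / 124.45 = 32.71 kPa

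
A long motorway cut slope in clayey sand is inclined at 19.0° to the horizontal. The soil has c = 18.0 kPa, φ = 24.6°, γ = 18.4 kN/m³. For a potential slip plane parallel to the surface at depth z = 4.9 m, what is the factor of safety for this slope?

FS = 1.98

For an infinite slope with a slip plane parallel to the surface (no pore pressure): FS = [c + γz cos²β tanφ] / [γz sinβ cosβ].
γz = 18.4·4.9 = 90.16 kN/m²
Numerator = 18.0 + 90.16·cos²19.0°·tan24.6° = 18.0 + 90.16·0.8940·0.4578 = 54.903 kPa
Denominator = 90.16·sin19.0°·cos19.0° = 90.16·0.3256·0.9455 = 27.754 kPa
FS = 54.903 / 27.754 = 1.978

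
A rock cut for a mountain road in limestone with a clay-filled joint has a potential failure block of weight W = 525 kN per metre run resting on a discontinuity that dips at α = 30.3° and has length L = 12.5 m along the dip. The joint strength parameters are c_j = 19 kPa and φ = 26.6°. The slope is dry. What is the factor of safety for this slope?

FS = 1.75

Resolving the block weight along and normal to the plane and applying the Mohr–Coulomb strength on the joint:
N' = W cosα = 525·cos30.3° = 453.3 kN/m
Driving force T = W sinα = 525·sin30.3° = 264.9 kN/m
Resisting force R = c_j·L + N'·tanφ = 19·12.5 + 453.3·tan26.6° = 237.5 + 227.0 = 464.5 kN/m
FS = R / T = 464.5 / 264.9 = 1.754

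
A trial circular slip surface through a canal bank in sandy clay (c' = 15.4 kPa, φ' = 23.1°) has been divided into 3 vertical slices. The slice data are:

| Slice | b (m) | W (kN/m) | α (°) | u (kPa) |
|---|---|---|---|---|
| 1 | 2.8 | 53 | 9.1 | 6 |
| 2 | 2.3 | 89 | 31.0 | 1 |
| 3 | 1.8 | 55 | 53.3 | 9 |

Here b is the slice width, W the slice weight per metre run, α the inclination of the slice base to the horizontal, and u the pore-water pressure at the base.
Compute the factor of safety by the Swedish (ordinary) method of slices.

FS = 1.83

Ordinary method of slices: FS = Σ[c'·Δl_i + (W_i cosα_i − u_i·Δl_i)·tanφ'] / Σ W_i sinα_i, with Δl_i = b_i / cosα_i.
Slice 1: Δl = 2.8/cos9.1° = 2.836 m; N'_1 = 53·cos9.1° − 6·2.836 = 35.3; c'Δl = 43.67; W sinα = 8.4
Slice 2: Δl = 2.3/cos31.0° = 2.683 m; N'_2 = 89·cos31.0° − 1·2.683 = 73.6; c'Δl = 41.32; W sinα = 45.8
Slice 3: Δl = 1.8/cos53.3° = 3.012 m; N'_3 = 55·cos53.3° − 9·3.012 = 5.8; c'Δl = 46.38; W sinα = 44.1
Σc'Δl = 131.4 kN/m; ΣN' = 114.7 kN/m; ΣW sinα = 98.3 kN/m
Resisting = 131.4 + 114.7·tan23.1° = 131.4 + 48.9 = 180.3 kN/m
FS = 180.3 / 98.3 = 1.834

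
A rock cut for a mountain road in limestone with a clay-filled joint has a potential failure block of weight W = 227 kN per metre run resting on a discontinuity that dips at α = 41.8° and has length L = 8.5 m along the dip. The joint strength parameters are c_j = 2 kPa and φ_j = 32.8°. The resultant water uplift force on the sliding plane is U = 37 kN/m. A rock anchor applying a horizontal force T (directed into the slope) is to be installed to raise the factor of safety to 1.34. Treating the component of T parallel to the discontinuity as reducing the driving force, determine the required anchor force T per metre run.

Resolving forces along and normal to the sliding plane, with the horizontal anchor force T adding T·sinα to the effective normal force and T·cosα acting up the plane against the driving force:
FS = [c_jL + (W cosα − U + T sinα) tanφ_j] / [W sinα − T cosα]
Without the anchor: N' = 132.2 kN/m, driving T_d = 151.3 kN/m, resisting R = 2·8.5 + 132.2·tan32.8° = 102.2 kN/m, FS = 0.68.
Setting FS = 1.34 and solving for T:
1.34·(151.3 − T cos41.8°) = 102.2 + T sin41.8°·tan32.8°
T·(sin41.8°·tan32.8° + 1.34·cos41.8°) = 1.34·151.3 − 102.2
T·(0.6665·0.6445 + 1.34·0.7455) = 202.7 − 102.2 = 100.5
T·1.4285 = 100.5
T = 70.4 kN/m

T = 70 kN/m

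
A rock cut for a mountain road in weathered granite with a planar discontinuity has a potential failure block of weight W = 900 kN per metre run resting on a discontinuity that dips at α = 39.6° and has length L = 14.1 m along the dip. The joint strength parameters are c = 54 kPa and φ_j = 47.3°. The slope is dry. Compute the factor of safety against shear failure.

Resolving the block weight along and normal to the plane and applying the Mohr–Coulomb strength on the joint:
N' = W cosα = 900·cos39.6° = 693.5 kN/m
Driving force T = W sinα = 900·sin39.6° = 573.7 kN/m
Resisting force R = c·L + N'·tanφ_j = 54·14.1 + 693.5·tan47.3° = 761.4 + 751.5 = 1512.9 kN/m
FS = R / T = 1512.9 / 573.7 = 2.637

FS = 2.64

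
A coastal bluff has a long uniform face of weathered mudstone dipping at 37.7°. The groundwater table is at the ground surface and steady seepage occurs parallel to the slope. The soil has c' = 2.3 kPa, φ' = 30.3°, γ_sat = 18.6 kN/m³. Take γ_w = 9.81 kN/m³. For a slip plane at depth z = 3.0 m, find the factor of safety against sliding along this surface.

With seepage parallel to the slope and the water table at the surface, the effective normal stress on the slip plane uses the buoyant unit weight γ' = γ_sat − γ_w while the driving shear stress uses γ_sat:
FS = [c' + γ' z cos²β tanφ'] / [γ_sat z sinβ cosβ]
γ' = 18.6 − 9.81 = 8.79 kN/m³
Numerator = 2.3 + 8.79·3.0·cos²37.7°·tan30.3° = 2.3 + 8.79·3.0·0.6260·0.5844 = 11.947 kPa
Denominator = 18.6·3.0·sin37.7°·cos37.7° = 18.6·3.0·0.6115·0.7912 = 26.999 kPa
FS = 11.947 / 26.999 = 0.442

FS = 0.44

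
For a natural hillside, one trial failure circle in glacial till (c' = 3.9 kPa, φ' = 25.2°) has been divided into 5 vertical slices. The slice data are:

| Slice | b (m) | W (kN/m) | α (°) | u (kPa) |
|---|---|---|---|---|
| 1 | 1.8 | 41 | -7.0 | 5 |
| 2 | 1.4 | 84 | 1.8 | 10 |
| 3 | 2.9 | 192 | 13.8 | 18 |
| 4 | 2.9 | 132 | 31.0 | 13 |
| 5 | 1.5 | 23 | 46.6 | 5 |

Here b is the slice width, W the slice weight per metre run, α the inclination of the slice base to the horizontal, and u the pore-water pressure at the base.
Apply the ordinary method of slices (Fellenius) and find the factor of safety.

Ordinary method of slices: FS = Σ[c'·Δl_i + (W_i cosα_i − u_i·Δl_i)·tanφ'] / Σ W_i sinα_i, with Δl_i = b_i / cosα_i.
Slice 1: Δl = 1.8/cos(-7.0°) = 1.814 m; N'_1 = 41·cos(-7.0°) − 5·1.814 = 31.6; c'Δl = 7.07; W sinα = -5.0
Slice 2: Δl = 1.4/cos1.8° = 1.401 m; N'_2 = 84·cos1.8° − 10·1.401 = 70.0; c'Δl = 5.46; W sinα = 2.6
Slice 3: Δl = 2.9/cos13.8° = 2.986 m; N'_3 = 192·cos13.8° − 18·2.986 = 132.7; c'Δl = 11.65; W sinα = 45.8
Slice 4: Δl = 2.9/cos31.0° = 3.383 m; N'_4 = 132·cos31.0° − 13·3.383 = 69.2; c'Δl = 13.19; W sinα = 68.0
Slice 5: Δl = 1.5/cos46.6° = 2.183 m; N'_5 = 23·cos46.6° − 5·2.183 = 4.9; c'Δl = 8.51; W sinα = 16.7
Σc'Δl = 45.9 kN/m; ΣN' = 308.3 kN/m; ΣW sinα = 128.1 kN/m
Resisting = 45.9 + 308.3·tan25.2° = 45.9 + 145.1 = 191.0 kN/m
FS = 191.0 / 128.1 = 1.490

FS = 1.49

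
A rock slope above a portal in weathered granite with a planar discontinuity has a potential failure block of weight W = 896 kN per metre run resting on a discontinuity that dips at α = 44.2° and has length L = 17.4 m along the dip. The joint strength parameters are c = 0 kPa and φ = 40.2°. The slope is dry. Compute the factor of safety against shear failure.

FS = 0.87

Resolving the block weight along and normal to the plane and applying the Mohr–Coulomb strength on the joint:
N' = W cosα = 896·cos44.2° = 642.4 kN/m
Driving force T = W sinα = 896·sin44.2° = 624.7 kN/m
Resisting force R = c·L + N'·tanφ = 0·17.4 + 642.4·tan40.2° = 0.0 + 542.8 = 542.8 kN/m
FS = R / T = 542.8 / 624.7 = 0.869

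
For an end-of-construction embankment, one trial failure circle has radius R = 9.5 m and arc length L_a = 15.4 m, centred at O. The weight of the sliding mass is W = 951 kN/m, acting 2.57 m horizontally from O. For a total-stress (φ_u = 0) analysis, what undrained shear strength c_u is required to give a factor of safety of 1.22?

FS = c_u·L_a·R / (W·d), so c_u = FS·W·d / (L_a·R).
c_u = 1.22·951·2.57 / (15.40·9.5) = 2981.8 / 146.30 = 20.38 kPa

c_u = 20.4 kPa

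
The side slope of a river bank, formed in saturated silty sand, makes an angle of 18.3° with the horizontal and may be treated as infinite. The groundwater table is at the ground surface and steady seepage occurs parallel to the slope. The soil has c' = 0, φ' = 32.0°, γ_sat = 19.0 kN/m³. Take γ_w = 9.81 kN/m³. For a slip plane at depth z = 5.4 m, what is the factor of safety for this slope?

With seepage parallel to the slope and the water table at the surface, the effective normal stress on the slip plane uses the buoyant unit weight γ' = γ_sat − γ_w while the driving shear stress uses γ_sat:
FS = [c' + γ' z cos²β tanφ'] / [γ_sat z sinβ cosβ]
(For c' = 0 this reduces to FS = (γ'/γ_sat)·tanφ'/tanβ.)
γ' = 19.0 − 9.81 = 9.19 kN/m³
Numerator = 0.0 + 9.19·5.4·cos²18.3°·tan32.0° = 0.0 + 9.19·5.4·0.9014·0.6249 = 27.952 kPa
Denominator = 19.0·5.4·sin18.3°·cos18.3° = 19.0·5.4·0.3140·0.9494 = 30.586 kPa
FS = 27.952 / 30.586 = 0.914

FS = 0.91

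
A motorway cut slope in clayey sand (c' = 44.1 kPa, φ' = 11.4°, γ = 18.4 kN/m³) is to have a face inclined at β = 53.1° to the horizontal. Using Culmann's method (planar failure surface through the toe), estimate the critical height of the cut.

Culmann's analysis gives the critical failure plane at α_cr = (β + φ')/2 = (53.1 + 11.4)/2 = 32.2°, and the critical height
H_c = (4c'/γ) · sinβ cosφ' / [1 − cos(β − φ')]
    = (4·44.1/18.4) · sin53.1°·cos11.4° / [1 − cos(41.7°)]
    = 9.587 · 0.7997·0.9803 / [1 − 0.7466]
    = 9.587 · 0.7839 / 0.2534
    = 29.66 m

H_c = 29.66 m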